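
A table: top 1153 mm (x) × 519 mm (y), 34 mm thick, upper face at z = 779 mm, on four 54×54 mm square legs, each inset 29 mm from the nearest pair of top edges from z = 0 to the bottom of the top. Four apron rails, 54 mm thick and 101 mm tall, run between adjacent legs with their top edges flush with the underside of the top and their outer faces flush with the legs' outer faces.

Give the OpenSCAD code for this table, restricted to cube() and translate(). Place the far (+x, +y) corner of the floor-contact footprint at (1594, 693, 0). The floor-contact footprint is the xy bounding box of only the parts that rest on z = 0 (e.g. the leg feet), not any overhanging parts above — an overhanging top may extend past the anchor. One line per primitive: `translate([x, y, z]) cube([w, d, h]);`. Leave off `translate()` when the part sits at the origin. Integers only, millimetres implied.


// leg_h = 779 - 34 = 745
// apron z = 745 - 101 = 644
translate([470, 203, 745]) cube([1153, 519, 34]);
translate([499, 232, 0]) cube([54, 54, 745]);
translate([1540, 232, 0]) cube([54, 54, 745]);
translate([499, 639, 0]) cube([54, 54, 745]);
translate([1540, 639, 0]) cube([54, 54, 745]);
translate([553, 232, 644]) cube([987, 54, 101]);
translate([553, 639, 644]) cube([987, 54, 101]);
translate([499, 286, 644]) cube([54, 353, 101]);
translate([1540, 286, 644]) cube([54, 353, 101]);


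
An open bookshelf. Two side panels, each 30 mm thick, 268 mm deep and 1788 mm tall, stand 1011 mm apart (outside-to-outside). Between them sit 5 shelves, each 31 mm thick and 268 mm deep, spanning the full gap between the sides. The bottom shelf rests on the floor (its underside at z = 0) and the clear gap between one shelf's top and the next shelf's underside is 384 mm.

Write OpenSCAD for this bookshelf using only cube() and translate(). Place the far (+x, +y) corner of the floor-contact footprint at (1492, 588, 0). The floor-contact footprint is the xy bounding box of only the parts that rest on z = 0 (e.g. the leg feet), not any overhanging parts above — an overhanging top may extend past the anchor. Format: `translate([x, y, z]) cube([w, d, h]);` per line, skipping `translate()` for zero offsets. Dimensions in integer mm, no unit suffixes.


translate([481, 320, 0]) cube([30, 268, 1788]);
translate([1462, 320, 0]) cube([30, 268, 1788]);
translate([511, 320, 0]) cube([951, 268, 31]);
translate([511, 320, 415]) cube([951, 268, 31]);
translate([511, 320, 830]) cube([951, 268, 31]);
translate([511, 320, 1245]) cube([951, 268, 31]);
translate([511, 320, 1660]) cube([951, 268, 31]);


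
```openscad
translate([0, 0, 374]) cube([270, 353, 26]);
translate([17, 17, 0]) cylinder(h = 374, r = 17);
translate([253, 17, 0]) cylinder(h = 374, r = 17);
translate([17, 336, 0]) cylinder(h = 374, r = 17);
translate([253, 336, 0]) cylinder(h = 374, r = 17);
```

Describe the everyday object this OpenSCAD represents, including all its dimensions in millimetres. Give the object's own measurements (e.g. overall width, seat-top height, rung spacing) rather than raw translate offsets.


A four-legged stool. The seat is a 270×353×26 mm slab whose top surface is at z = 400 mm; four round legs, each 34 mm in diameter, run from the floor (z = 0) to the underside of the seat, each leg's axis is inset half a diameter from the nearest pair of seat edges (so the leg's bounding box is flush with the corner).


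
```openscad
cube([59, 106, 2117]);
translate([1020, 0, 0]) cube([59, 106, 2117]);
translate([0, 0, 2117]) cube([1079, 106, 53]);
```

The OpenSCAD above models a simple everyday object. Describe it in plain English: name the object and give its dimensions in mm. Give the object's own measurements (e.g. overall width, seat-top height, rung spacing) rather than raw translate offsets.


A door frame. The clear opening is 961 mm wide and 2117 mm high. Two 59 mm wide jambs, 106 mm deep, stand either side of the opening from the floor to the top of the opening. A 53 mm thick head sits across the top of both jambs, spanning the full outside width of the frame.


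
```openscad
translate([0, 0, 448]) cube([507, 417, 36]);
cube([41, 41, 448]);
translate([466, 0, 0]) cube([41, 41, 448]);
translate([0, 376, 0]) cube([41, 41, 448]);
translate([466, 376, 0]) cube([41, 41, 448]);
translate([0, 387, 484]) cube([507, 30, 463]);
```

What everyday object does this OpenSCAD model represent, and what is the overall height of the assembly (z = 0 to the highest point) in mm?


A chair. The overall height is 947 mm.

A slab on four corner posts with a tall panel at the back — a chair. The seat slab sits at z = 448 with thickness 36, and the 463 mm backrest starts at the seat top, so the overall height is 448 + 36 + 463 = 947 mm.


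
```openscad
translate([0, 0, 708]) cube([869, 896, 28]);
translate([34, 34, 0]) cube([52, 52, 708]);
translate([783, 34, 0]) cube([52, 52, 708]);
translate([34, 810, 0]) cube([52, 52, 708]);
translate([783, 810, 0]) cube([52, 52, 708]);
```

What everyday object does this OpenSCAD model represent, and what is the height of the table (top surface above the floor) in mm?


A table. The table height is 736 mm.

A 869×896×28 slab sits at z = 708 on four 52 mm square posts — a table. The top surface is at 708 + 28 = 736 mm.


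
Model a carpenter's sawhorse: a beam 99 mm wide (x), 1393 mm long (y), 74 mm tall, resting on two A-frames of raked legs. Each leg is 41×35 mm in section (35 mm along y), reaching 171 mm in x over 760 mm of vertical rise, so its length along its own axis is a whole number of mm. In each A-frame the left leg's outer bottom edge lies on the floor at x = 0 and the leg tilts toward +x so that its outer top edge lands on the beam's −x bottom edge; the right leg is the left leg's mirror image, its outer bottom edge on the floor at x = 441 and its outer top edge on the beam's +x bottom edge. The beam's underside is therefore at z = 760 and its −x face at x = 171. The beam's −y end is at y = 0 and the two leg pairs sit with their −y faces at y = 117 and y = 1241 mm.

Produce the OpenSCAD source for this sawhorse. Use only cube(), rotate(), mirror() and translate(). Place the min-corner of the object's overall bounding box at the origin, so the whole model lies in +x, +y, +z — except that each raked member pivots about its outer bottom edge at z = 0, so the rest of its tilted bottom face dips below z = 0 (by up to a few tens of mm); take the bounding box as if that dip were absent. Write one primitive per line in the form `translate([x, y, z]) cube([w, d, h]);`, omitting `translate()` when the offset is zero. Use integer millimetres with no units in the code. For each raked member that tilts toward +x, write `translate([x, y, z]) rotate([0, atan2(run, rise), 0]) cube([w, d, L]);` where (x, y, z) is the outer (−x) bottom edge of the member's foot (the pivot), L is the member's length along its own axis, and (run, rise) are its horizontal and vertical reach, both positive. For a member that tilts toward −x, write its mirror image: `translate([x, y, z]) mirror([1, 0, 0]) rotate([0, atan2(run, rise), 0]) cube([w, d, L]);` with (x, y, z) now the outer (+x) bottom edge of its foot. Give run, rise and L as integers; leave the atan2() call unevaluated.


translate([171, 0, 760]) cube([99, 1393, 74]);
translate([0, 117, 0]) rotate([0, atan2(171, 760), 0]) cube([41, 35, 779]);
translate([441, 117, 0]) mirror([1, 0, 0]) rotate([0, atan2(171, 760), 0]) cube([41, 35, 779]);
translate([0, 1241, 0]) rotate([0, atan2(171, 760), 0]) cube([41, 35, 779]);
translate([441, 1241, 0]) mirror([1, 0, 0]) rotate([0, atan2(171, 760), 0]) cube([41, 35, 779]);


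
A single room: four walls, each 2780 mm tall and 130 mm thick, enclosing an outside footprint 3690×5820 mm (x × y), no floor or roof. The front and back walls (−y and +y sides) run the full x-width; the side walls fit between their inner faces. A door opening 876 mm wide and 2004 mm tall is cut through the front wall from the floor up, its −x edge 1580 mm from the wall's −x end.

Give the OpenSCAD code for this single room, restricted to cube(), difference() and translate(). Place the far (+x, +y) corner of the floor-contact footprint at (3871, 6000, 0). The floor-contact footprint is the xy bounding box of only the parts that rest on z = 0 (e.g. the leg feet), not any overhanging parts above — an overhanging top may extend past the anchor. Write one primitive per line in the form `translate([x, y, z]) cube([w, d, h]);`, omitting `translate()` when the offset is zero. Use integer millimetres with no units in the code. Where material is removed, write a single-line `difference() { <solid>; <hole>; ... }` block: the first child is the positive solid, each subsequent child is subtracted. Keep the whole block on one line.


difference() { translate([181, 180, 0]) cube([3690, 130, 2780]); translate([1761, 180, 0]) cube([876, 130, 2004]); }
translate([181, 5870, 0]) cube([3690, 130, 2780]);
translate([181, 310, 0]) cube([130, 5560, 2780]);
translate([3741, 310, 0]) cube([130, 5560, 2780]);


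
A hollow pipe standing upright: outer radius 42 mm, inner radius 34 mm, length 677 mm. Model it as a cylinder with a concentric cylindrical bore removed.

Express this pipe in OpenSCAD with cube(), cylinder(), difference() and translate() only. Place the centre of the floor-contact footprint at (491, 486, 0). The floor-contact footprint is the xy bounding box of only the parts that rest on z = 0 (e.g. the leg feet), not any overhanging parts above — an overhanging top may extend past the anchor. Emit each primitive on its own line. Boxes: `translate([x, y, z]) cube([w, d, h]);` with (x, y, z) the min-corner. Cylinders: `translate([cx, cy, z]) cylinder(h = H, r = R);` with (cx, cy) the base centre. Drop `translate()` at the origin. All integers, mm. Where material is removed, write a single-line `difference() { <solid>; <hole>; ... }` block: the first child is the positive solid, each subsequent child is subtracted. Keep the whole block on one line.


difference() { translate([491, 486, 0]) cylinder(h = 677, r = 42); translate([491, 486, 0]) cylinder(h = 677, r = 34); }


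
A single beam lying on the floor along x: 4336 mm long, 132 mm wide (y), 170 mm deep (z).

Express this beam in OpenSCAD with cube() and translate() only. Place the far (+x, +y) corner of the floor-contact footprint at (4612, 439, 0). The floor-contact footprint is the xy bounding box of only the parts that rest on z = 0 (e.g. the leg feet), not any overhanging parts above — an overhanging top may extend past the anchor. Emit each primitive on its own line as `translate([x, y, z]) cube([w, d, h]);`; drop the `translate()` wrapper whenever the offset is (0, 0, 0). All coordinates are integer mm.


translate([276, 307, 0]) cube([4336, 132, 170]);


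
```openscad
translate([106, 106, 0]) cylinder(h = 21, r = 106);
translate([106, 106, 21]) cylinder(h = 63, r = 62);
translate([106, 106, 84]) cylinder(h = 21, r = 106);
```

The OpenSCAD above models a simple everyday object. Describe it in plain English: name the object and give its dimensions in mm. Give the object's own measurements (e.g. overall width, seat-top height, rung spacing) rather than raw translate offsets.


A spool: two coaxial disc flanges of radius 106 mm and thickness 21 mm, joined by a core cylinder of radius 62 mm and height 63 mm. The lower flange rests on z = 0 and the three cylinders share a vertical axis.


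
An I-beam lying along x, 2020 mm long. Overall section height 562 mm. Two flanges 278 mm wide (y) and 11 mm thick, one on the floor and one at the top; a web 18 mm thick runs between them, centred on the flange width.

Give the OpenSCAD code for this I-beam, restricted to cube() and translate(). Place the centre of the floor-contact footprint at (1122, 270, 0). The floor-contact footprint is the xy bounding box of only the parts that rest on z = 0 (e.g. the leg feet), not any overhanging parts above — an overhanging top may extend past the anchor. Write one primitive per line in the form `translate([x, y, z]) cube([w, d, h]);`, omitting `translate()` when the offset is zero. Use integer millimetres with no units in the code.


translate([112, 131, 0]) cube([2020, 278, 11]);
translate([112, 261, 11]) cube([2020, 18, 540]);
translate([112, 131, 551]) cube([2020, 278, 11]);


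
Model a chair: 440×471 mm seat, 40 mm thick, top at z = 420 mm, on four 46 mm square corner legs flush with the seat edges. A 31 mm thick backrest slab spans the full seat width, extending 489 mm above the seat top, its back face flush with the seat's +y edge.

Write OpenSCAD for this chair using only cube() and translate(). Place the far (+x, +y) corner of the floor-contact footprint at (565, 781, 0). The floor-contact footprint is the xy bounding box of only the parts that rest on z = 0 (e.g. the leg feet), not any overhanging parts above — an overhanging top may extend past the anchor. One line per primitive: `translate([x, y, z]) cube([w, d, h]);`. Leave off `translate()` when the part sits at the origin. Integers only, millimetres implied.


// leg_h = 420 - 40 = 380
translate([125, 310, 380]) cube([440, 471, 40]);
translate([125, 310, 0]) cube([46, 46, 380]);
translate([519, 310, 0]) cube([46, 46, 380]);
translate([125, 735, 0]) cube([46, 46, 380]);
translate([519, 735, 0]) cube([46, 46, 380]);
translate([125, 750, 420]) cube([440, 31, 489]);


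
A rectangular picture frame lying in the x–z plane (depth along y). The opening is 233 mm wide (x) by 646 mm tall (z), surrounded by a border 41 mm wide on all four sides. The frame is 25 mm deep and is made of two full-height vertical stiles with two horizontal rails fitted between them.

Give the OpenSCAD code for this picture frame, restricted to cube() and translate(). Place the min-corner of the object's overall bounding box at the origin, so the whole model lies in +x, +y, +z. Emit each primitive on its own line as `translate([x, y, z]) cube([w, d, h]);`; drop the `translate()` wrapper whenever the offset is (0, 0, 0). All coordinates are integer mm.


cube([41, 25, 728]);
translate([274, 0, 0]) cube([41, 25, 728]);
translate([41, 0, 0]) cube([233, 25, 41]);
translate([41, 0, 687]) cube([233, 25, 41]);


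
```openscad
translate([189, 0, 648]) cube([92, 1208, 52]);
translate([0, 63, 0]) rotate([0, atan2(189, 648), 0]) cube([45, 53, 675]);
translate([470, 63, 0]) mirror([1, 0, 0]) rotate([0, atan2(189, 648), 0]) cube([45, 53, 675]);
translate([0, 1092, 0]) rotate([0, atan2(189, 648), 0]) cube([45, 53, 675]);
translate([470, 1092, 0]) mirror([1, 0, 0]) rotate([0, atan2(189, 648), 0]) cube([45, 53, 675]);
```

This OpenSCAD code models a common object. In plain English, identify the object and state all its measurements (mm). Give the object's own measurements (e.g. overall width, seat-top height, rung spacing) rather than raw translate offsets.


A sawhorse. A 92×1208×52 mm beam (x, y, z) sits on two A-frame leg pairs. Each pair is two raked legs of 45×53 mm section (53 mm along y) splaying symmetrically in x. Each leg rises 648 mm vertically over 189 mm of horizontal reach and is 675 mm long along its own axis. Every leg's outer bottom edge rests on the floor and its outer top edge meets a bottom edge of the beam — the left legs (tilting toward +x) meet the beam's −x bottom edge, the right legs (their mirror images, tilting toward −x) meet its +x bottom edge — so the leg tops tuck under the beam, the beam's underside is 648 mm above the floor, and the feet are 470 mm apart outside-to-outside with the beam centred between them. The two leg pairs are set in 63 mm from either end of the beam.


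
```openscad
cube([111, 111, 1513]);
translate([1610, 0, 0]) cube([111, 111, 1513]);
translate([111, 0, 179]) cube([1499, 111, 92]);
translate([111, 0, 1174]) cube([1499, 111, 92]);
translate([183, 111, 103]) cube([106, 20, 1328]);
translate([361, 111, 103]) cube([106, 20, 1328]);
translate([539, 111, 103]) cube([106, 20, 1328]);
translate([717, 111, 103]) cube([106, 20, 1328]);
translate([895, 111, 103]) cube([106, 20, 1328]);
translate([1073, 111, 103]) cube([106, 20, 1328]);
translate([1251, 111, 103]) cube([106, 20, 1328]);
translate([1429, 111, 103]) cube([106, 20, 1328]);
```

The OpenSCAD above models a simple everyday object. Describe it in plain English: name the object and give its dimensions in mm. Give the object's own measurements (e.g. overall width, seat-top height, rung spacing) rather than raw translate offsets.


A fence section. Two 111×111 mm posts, 1513 mm tall, stand on the floor with a clear span of 1499 mm between their inner faces. Two horizontal rails of 111×92 mm section span the gap between the posts with their undersides at z = 179 mm and z = 1174 mm, flush with the posts' −y face. 8 pickets, each 106 mm wide, 20 mm thick and 1328 mm tall, are fixed to the +y face of the rails with their bottoms at z = 103 mm, spaced across the span with a 72 mm gap after the −x post and between neighbouring pickets, with 75 mm left before the +x post.


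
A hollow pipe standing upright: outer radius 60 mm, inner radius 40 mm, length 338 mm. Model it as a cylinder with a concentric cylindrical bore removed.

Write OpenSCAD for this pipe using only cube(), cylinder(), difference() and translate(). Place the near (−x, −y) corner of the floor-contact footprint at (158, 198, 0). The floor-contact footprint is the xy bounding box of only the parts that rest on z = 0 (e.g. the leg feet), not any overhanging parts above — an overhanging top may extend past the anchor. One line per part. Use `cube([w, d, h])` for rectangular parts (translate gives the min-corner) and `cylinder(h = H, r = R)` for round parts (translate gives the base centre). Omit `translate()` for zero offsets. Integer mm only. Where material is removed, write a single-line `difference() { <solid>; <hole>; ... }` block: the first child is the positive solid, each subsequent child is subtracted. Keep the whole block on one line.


difference() { translate([218, 258, 0]) cylinder(h = 338, r = 60); translate([218, 258, 0]) cylinder(h = 338, r = 40); }


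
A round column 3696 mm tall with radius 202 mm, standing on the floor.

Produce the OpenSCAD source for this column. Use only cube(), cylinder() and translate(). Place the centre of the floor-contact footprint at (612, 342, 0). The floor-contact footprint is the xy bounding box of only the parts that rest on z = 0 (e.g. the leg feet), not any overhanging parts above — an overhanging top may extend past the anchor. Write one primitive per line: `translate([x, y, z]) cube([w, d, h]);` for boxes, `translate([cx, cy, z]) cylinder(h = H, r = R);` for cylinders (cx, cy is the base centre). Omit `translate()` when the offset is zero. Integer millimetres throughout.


translate([612, 342, 0]) cylinder(h = 3696, r = 202);


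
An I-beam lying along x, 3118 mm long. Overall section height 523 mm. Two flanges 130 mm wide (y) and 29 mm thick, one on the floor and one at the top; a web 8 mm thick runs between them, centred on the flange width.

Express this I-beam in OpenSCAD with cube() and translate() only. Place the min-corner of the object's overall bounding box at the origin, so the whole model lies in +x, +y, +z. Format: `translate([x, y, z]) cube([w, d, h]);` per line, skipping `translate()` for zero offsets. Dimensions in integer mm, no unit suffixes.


cube([3118, 130, 29]);
translate([0, 61, 29]) cube([3118, 8, 465]);
translate([0, 0, 494]) cube([3118, 130, 29]);


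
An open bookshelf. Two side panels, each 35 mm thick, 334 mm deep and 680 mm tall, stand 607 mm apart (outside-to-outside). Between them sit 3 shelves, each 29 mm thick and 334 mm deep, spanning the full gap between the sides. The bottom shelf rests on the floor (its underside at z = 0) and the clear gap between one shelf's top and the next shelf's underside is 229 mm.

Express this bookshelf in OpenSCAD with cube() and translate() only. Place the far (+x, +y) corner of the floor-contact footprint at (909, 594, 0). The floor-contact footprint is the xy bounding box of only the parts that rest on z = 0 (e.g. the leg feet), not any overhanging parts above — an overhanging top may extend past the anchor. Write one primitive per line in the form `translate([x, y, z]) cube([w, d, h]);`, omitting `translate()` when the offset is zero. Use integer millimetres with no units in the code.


translate([302, 260, 0]) cube([35, 334, 680]);
translate([874, 260, 0]) cube([35, 334, 680]);
translate([337, 260, 0]) cube([537, 334, 29]);
translate([337, 260, 258]) cube([537, 334, 29]);
translate([337, 260, 516]) cube([537, 334, 29]);


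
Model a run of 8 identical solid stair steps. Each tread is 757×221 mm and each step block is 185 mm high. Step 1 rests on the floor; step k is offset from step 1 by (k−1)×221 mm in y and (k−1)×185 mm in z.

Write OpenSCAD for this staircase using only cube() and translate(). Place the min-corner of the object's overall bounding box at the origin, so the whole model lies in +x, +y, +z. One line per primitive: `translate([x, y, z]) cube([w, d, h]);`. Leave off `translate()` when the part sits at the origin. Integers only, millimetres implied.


cube([757, 221, 185]);
translate([0, 221, 185]) cube([757, 221, 185]);
translate([0, 442, 370]) cube([757, 221, 185]);
translate([0, 663, 555]) cube([757, 221, 185]);
translate([0, 884, 740]) cube([757, 221, 185]);
translate([0, 1105, 925]) cube([757, 221, 185]);
translate([0, 1326, 1110]) cube([757, 221, 185]);
translate([0, 1547, 1295]) cube([757, 221, 185]);


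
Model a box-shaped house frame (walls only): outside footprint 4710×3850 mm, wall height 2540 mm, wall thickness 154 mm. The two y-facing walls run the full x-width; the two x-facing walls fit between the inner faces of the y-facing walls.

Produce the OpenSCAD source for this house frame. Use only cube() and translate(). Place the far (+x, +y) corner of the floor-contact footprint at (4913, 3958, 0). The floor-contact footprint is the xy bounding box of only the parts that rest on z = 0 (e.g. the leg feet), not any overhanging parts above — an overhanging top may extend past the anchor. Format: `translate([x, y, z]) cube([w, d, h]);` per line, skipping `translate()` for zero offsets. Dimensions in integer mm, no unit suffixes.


translate([203, 108, 0]) cube([4710, 154, 2540]);
translate([203, 3804, 0]) cube([4710, 154, 2540]);
translate([203, 262, 0]) cube([154, 3542, 2540]);
translate([4759, 262, 0]) cube([154, 3542, 2540]);


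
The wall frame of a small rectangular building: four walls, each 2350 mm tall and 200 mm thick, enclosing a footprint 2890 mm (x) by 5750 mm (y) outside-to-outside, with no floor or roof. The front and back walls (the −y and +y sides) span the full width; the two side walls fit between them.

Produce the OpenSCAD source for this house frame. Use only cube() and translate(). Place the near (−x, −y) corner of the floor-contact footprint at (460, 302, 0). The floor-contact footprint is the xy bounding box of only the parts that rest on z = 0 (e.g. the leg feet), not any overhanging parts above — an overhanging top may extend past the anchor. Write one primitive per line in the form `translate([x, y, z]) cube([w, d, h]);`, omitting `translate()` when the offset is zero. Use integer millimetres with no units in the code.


translate([460, 302, 0]) cube([2890, 200, 2350]);
translate([460, 5852, 0]) cube([2890, 200, 2350]);
translate([460, 502, 0]) cube([200, 5350, 2350]);
translate([3150, 502, 0]) cube([200, 5350, 2350]);


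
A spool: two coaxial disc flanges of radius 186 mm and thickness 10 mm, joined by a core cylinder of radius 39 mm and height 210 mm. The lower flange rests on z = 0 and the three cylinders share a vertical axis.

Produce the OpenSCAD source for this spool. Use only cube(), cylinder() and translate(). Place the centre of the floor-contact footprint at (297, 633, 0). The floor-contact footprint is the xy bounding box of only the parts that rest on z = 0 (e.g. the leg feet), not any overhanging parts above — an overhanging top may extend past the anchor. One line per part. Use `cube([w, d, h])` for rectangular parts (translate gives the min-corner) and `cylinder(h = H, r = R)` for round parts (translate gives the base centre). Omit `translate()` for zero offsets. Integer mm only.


translate([297, 633, 0]) cylinder(h = 10, r = 186);
translate([297, 633, 10]) cylinder(h = 210, r = 39);
translate([297, 633, 220]) cylinder(h = 10, r = 186);


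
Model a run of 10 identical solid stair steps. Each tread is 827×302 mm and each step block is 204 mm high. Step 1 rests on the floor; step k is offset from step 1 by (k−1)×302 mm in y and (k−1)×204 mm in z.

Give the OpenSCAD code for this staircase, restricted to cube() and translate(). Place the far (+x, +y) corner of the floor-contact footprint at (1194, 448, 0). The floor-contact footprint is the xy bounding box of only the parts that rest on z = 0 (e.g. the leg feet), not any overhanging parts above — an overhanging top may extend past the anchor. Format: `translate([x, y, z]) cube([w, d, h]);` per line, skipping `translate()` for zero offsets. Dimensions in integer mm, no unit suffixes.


translate([367, 146, 0]) cube([827, 302, 204]);
translate([367, 448, 204]) cube([827, 302, 204]);
translate([367, 750, 408]) cube([827, 302, 204]);
translate([367, 1052, 612]) cube([827, 302, 204]);
translate([367, 1354, 816]) cube([827, 302, 204]);
translate([367, 1656, 1020]) cube([827, 302, 204]);
translate([367, 1958, 1224]) cube([827, 302, 204]);
translate([367, 2260, 1428]) cube([827, 302, 204]);
translate([367, 2562, 1632]) cube([827, 302, 204]);
translate([367, 2864, 1836]) cube([827, 302, 204]);


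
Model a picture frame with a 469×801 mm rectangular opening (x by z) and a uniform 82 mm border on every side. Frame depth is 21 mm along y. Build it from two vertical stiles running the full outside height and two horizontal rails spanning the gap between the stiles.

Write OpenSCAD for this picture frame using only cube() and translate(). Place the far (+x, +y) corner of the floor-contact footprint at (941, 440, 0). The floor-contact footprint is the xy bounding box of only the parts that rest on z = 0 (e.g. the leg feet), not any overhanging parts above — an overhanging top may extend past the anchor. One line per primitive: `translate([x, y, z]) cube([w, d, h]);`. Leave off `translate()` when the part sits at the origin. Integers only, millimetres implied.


translate([308, 419, 0]) cube([82, 21, 965]);
translate([859, 419, 0]) cube([82, 21, 965]);
translate([390, 419, 0]) cube([469, 21, 82]);
translate([390, 419, 883]) cube([469, 21, 82]);


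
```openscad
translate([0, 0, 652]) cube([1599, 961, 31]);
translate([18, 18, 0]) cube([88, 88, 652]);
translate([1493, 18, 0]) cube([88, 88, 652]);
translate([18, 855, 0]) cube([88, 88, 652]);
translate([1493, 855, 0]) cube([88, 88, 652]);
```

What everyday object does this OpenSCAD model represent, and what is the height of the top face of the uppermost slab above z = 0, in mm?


A table. The table height is 683 mm.

A 1599×961×31 slab sits at z = 652 on four 88 mm square posts — a table. The top surface is at 652 + 31 = 683 mm.


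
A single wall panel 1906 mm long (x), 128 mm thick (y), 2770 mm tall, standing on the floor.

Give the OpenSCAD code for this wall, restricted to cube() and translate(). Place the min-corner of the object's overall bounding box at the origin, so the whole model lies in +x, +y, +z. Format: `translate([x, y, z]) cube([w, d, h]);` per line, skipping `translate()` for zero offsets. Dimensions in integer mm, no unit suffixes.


cube([1906, 128, 2770]);


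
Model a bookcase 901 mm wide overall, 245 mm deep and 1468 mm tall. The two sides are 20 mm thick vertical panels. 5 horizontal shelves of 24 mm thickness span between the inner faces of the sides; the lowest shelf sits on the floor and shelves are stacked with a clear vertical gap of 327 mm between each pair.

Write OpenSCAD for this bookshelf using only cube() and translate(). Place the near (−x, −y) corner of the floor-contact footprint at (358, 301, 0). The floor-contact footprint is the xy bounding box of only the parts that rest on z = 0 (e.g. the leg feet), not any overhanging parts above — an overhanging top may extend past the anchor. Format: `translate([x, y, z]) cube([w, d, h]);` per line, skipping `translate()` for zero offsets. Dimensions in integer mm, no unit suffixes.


translate([358, 301, 0]) cube([20, 245, 1468]);
translate([1239, 301, 0]) cube([20, 245, 1468]);
translate([378, 301, 0]) cube([861, 245, 24]);
translate([378, 301, 351]) cube([861, 245, 24]);
translate([378, 301, 702]) cube([861, 245, 24]);
translate([378, 301, 1053]) cube([861, 245, 24]);
translate([378, 301, 1404]) cube([861, 245, 24]);


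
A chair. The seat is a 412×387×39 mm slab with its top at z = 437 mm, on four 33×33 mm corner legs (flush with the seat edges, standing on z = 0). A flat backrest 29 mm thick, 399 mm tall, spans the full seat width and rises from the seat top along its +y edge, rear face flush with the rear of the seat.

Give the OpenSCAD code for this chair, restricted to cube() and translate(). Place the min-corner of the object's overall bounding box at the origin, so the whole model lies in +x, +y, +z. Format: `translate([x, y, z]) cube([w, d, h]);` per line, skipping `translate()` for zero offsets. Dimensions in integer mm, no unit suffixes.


// leg_h = 437 - 39 = 398
translate([0, 0, 398]) cube([412, 387, 39]);
cube([33, 33, 398]);
translate([379, 0, 0]) cube([33, 33, 398]);
translate([0, 354, 0]) cube([33, 33, 398]);
translate([379, 354, 0]) cube([33, 33, 398]);
translate([0, 358, 437]) cube([412, 29, 399]);


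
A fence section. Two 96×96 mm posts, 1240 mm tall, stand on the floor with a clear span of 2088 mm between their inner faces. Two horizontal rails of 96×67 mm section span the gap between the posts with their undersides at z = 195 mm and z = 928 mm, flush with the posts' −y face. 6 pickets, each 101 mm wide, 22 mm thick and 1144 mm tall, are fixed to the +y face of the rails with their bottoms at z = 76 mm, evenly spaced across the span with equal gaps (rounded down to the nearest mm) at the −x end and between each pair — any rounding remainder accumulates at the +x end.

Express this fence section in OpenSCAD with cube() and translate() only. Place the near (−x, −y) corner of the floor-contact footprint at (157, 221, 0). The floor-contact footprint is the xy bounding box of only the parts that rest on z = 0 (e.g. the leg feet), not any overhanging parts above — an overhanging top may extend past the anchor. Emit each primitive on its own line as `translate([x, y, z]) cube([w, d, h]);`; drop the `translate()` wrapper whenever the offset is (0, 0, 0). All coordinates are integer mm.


translate([157, 221, 0]) cube([96, 96, 1240]);
translate([2341, 221, 0]) cube([96, 96, 1240]);
translate([253, 221, 195]) cube([2088, 96, 67]);
translate([253, 221, 928]) cube([2088, 96, 67]);
translate([464, 317, 76]) cube([101, 22, 1144]);
translate([776, 317, 76]) cube([101, 22, 1144]);
translate([1088, 317, 76]) cube([101, 22, 1144]);
translate([1400, 317, 76]) cube([101, 22, 1144]);
translate([1712, 317, 76]) cube([101, 22, 1144]);
translate([2024, 317, 76]) cube([101, 22, 1144]);


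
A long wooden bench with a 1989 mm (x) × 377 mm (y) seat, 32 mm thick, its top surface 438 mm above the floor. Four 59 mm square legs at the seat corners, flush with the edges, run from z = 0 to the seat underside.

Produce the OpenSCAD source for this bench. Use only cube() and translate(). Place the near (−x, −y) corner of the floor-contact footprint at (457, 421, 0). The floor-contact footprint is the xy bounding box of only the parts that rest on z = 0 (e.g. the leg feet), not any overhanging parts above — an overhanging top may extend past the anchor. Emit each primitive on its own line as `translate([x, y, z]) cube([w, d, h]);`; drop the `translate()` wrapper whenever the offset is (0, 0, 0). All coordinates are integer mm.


translate([457, 421, 406]) cube([1989, 377, 32]);
translate([457, 421, 0]) cube([59, 59, 406]);
translate([457, 739, 0]) cube([59, 59, 406]);
translate([2387, 421, 0]) cube([59, 59, 406]);
translate([2387, 739, 0]) cube([59, 59, 406]);


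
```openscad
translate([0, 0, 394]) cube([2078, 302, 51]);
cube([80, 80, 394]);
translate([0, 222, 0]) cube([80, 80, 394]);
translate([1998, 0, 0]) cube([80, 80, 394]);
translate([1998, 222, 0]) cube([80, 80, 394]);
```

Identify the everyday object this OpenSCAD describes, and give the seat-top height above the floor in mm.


A bench. The seat-top height is 445 mm.

A long slab on four corner posts — a bench. The slab sits at z = 394 with thickness 51, so the top is 394 + 51 = 445 mm.


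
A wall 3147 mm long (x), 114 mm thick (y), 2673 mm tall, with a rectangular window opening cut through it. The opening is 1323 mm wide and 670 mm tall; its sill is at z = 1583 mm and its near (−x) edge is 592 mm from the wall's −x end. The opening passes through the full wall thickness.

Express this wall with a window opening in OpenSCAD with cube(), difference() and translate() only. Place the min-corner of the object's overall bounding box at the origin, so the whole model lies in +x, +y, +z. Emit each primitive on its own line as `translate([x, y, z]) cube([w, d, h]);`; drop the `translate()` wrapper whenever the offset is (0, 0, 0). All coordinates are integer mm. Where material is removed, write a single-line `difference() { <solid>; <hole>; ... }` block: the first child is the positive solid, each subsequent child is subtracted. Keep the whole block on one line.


difference() { cube([3147, 114, 2673]); translate([592, 0, 1583]) cube([1323, 114, 670]); }


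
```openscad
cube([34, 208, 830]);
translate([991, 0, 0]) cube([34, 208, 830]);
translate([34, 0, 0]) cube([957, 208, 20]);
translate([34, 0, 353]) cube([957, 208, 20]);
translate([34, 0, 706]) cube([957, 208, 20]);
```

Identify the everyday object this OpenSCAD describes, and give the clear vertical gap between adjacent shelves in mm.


A bookshelf. The clear shelf gap is 333 mm.

Two tall side panels with 3 horizontal boards between them — a bookshelf. The first two shelf undersides are at z = 0 and z = 353; with shelf thickness 20, the clear gap is 353 − 0 − 20 = 333 mm.


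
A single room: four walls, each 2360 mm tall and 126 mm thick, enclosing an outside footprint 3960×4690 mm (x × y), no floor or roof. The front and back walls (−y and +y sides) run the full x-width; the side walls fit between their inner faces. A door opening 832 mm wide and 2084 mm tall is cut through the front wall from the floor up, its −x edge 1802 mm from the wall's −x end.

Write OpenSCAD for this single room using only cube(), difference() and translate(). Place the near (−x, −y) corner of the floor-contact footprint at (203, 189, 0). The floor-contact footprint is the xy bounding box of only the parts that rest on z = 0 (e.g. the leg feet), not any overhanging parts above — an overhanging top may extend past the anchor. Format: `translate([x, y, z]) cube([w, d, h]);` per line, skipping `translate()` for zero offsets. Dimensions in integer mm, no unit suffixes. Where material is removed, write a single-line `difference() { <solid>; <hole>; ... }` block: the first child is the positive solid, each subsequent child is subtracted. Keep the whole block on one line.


difference() { translate([203, 189, 0]) cube([3960, 126, 2360]); translate([2005, 189, 0]) cube([832, 126, 2084]); }
translate([203, 4753, 0]) cube([3960, 126, 2360]);
translate([203, 315, 0]) cube([126, 4438, 2360]);
translate([4037, 315, 0]) cube([126, 4438, 2360]);


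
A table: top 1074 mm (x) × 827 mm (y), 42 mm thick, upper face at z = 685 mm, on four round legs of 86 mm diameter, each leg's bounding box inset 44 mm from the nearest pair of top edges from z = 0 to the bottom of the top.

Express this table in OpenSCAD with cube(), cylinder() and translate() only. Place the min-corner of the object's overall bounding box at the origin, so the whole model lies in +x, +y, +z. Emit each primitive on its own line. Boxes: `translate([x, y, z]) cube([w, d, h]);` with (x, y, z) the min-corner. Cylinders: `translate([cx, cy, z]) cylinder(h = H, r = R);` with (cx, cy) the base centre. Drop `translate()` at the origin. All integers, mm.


translate([0, 0, 643]) cube([1074, 827, 42]);
translate([87, 87, 0]) cylinder(h = 643, r = 43);
translate([987, 87, 0]) cylinder(h = 643, r = 43);
translate([87, 740, 0]) cylinder(h = 643, r = 43);
translate([987, 740, 0]) cylinder(h = 643, r = 43);


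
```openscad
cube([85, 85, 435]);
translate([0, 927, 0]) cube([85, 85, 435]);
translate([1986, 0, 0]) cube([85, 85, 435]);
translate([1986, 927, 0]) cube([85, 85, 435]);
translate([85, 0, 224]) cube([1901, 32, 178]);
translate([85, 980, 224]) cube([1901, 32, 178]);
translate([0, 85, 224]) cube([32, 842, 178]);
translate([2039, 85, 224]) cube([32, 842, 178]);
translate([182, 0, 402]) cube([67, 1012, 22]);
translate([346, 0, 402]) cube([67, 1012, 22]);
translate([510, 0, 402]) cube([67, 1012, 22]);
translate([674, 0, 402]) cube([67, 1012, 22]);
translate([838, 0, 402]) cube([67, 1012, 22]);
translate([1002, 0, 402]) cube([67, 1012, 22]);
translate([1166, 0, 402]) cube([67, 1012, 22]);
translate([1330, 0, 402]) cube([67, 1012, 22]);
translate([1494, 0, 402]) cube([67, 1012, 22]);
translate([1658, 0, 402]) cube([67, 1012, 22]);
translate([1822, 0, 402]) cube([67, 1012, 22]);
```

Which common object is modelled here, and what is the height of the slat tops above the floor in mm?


A bed frame. The slat-top height is 424 mm.

Four posts, four rails, and a row of slats — a bed frame. Slats sit on the rails at z = 224 + 178 = 402; with slat thickness 22, the top is 424 mm.


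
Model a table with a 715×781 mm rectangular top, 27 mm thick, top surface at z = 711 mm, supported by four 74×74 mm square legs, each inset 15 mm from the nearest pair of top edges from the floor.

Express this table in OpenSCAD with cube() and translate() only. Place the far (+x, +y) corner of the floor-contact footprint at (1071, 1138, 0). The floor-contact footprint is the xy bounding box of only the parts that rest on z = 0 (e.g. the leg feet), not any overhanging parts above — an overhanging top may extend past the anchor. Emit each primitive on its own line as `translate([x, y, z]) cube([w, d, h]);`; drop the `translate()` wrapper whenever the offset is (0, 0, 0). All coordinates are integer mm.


// leg_h = 711 - 27 = 684
translate([371, 372, 684]) cube([715, 781, 27]);
translate([386, 387, 0]) cube([74, 74, 684]);
translate([997, 387, 0]) cube([74, 74, 684]);
translate([386, 1064, 0]) cube([74, 74, 684]);
translate([997, 1064, 0]) cube([74, 74, 684]);


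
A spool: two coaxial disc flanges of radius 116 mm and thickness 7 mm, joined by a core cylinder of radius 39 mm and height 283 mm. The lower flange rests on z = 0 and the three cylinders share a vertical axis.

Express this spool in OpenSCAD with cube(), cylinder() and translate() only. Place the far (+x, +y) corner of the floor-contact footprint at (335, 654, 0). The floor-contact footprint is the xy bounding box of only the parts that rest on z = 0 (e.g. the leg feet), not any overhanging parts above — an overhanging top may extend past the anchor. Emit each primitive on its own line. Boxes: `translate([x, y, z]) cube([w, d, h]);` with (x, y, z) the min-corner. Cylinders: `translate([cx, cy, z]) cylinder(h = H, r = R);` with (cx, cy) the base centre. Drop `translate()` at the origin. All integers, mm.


translate([219, 538, 0]) cylinder(h = 7, r = 116);
translate([219, 538, 7]) cylinder(h = 283, r = 39);
translate([219, 538, 290]) cylinder(h = 7, r = 116);


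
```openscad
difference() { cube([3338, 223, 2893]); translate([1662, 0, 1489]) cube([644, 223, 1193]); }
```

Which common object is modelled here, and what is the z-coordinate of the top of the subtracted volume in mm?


A wall with a window opening. The window head height is 2682 mm.

A wall with a rectangular opening subtracted — a window. Sill at z = 1489, opening 1193 mm tall, so the head is at 1489 + 1193 = 2682 mm.
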